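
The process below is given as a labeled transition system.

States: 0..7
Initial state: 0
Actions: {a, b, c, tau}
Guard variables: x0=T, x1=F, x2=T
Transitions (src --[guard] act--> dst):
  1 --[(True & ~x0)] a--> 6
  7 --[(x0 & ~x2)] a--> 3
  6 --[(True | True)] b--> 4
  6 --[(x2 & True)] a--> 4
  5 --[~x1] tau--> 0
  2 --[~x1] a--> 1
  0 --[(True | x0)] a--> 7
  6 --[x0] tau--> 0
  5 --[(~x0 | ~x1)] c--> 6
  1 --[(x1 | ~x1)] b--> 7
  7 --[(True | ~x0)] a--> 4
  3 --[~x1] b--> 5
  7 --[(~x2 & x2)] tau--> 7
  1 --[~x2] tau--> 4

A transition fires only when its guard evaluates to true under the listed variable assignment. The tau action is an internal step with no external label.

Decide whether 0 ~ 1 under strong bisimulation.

Answer: NOT BISIMILAR

Trace:
Refine partition for ~:
  π0 = {{0,1,2,3,4,5,6,7}}
  π1 = {{0,2,7},{1,3},{4},{5},{6}}
  π2 = {{0},{1},{2},{3},{4},{5},{6},{7}}
Fixed point at round 3; 8 class(es).
0∈{0}, 1∈{1}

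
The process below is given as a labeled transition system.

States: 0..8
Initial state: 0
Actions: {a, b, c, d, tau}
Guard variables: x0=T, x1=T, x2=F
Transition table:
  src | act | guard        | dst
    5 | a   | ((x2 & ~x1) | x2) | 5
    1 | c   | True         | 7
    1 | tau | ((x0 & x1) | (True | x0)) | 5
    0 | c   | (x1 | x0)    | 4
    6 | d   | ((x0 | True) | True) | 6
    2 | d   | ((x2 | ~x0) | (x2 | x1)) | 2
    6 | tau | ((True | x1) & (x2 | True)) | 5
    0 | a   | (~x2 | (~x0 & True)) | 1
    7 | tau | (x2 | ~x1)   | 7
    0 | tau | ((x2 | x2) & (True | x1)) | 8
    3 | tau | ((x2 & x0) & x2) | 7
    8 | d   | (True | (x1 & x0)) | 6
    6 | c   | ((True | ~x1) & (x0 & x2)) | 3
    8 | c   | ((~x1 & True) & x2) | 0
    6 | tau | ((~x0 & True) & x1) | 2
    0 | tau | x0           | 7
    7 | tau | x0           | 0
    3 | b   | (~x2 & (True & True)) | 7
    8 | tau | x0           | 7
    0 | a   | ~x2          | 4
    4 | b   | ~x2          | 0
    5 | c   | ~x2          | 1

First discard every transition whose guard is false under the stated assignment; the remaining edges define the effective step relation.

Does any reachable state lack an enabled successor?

R = {0,1,4,5,7}
  0: a→1  a→4  c→4  tau→7  [4 out]
  1: c→7  tau→5  [2 out]
  4: b→0  [1 out]
  5: c→1  [1 out]
  7: tau→0  [1 out]

Answer: DEADLOCK-FREE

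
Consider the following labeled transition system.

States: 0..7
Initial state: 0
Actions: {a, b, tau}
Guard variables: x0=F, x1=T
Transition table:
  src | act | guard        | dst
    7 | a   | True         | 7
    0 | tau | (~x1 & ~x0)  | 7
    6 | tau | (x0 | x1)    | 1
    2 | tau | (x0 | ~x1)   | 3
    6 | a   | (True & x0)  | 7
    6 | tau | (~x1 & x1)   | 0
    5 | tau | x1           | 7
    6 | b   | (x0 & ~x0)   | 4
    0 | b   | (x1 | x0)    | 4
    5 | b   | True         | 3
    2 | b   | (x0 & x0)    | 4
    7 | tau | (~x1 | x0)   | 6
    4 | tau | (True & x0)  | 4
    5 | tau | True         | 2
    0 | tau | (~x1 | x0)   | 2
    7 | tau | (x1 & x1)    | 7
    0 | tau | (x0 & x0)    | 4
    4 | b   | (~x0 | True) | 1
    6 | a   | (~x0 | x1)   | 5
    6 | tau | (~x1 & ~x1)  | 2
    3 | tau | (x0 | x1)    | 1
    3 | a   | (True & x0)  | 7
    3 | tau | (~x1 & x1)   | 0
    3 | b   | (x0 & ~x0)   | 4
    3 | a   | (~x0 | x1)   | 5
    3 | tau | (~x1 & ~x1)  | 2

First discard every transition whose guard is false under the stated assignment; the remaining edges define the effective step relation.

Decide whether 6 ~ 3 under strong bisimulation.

Compute ~ classes (split until stable):
  round 0: {{0,1,2,3,4,5,6,7}}
  round 1: {{0,4},{1,2},{3,6,7},{5}}
  round 2: {{0},{1,2},{3,6},{4},{5},{7}}
6 equivalence class(es) (converged in 3)
6∈{3,6}, 3∈{3,6}

Answer: BISIMILAR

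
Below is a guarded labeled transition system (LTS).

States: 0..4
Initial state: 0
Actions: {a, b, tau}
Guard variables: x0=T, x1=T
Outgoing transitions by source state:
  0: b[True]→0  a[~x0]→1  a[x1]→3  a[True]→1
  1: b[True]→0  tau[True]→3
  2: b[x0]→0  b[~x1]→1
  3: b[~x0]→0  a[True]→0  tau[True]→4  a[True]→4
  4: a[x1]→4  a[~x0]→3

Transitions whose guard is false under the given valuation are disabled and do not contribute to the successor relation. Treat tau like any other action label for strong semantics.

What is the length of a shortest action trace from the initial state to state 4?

Layered search for 4:
  depth 0: {0}
  depth 1: {1,3}
  depth 2: {4}
4 enters at depth 2; path a·a

Answer: 2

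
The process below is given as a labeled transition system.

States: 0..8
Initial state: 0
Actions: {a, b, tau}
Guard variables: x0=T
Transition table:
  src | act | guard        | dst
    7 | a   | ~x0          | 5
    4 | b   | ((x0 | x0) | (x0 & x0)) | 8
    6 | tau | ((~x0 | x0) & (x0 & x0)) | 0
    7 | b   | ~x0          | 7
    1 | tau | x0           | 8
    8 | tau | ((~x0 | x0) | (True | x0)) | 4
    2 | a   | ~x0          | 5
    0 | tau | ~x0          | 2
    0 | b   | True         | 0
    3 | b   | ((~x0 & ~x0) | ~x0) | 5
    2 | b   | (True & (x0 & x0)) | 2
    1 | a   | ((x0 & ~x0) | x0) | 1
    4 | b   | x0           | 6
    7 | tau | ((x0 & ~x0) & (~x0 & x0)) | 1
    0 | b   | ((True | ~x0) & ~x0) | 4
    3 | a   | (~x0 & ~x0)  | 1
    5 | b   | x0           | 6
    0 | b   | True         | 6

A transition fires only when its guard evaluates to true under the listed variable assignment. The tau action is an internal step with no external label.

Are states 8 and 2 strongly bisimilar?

Compute ~ classes (split until stable):
  π0 = {{0,1,2,3,4,5,6,7,8}}
  π1 = {{0,2,4,5},{1},{3,7},{6,8}}
  π2 = {{0},{1},{2},{3,7},{4,5},{6,8}}
  π3 = {{0},{1},{2},{3,7},{4,5},{6},{8}}
  π4 = {{0},{1},{2},{3,7},{4},{5},{6},{8}}
stable after 5 split(s): 8 block(s)
class of 8: {8}; class of 2: {2}

Answer: NOT BISIMILAR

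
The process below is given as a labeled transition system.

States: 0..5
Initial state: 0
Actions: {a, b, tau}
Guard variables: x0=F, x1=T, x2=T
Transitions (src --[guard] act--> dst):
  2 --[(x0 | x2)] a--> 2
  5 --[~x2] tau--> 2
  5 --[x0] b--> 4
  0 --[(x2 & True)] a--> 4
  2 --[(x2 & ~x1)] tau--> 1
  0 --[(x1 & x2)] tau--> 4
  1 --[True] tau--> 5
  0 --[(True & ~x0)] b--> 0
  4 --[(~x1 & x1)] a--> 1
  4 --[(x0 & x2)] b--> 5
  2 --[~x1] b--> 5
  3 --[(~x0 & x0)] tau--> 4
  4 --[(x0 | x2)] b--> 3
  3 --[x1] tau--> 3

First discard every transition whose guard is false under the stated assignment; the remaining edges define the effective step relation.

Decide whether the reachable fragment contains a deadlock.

Reach set: {0,3,4}
  0: a→4  b→0  tau→4  [3 out]
  3: tau→3  [1 out]
  4: b→3  [1 out]

Answer: DEADLOCK-FREE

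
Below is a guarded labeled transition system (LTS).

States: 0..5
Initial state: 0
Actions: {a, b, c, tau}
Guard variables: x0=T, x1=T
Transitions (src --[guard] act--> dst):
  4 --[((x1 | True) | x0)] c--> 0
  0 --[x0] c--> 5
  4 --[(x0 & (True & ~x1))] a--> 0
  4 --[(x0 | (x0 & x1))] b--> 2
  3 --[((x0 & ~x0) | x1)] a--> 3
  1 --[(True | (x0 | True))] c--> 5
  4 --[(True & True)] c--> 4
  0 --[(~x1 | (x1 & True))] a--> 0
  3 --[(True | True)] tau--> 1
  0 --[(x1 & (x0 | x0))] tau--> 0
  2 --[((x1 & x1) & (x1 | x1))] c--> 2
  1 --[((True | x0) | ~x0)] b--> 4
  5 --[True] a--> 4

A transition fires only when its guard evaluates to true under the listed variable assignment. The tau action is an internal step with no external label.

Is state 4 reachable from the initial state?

Answer: REACHABLE

Analysis:
12 transition(s) survive guard evaluation.
Layer 0: {0}
Layer 1: {5}  total {0,5}
Layer 2: {4}  total {0,4,5}
Layer 3: {2}  total {0,2,4,5}
R = {0,2,4,5}
witness 4: c·a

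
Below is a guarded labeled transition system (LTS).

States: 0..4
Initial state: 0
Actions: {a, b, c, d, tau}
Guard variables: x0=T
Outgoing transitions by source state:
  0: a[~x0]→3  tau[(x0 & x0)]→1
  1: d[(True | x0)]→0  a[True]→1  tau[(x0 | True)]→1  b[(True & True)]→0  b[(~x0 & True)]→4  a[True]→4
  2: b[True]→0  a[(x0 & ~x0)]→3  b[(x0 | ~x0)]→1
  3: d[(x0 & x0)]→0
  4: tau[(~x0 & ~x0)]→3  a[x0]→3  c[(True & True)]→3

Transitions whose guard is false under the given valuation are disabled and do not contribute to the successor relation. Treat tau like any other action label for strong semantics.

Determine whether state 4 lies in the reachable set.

Answer: REACHABLE

Trace:
11 transition(s) survive guard evaluation.
depth 0: {0}
depth 1: {1}  cumulative {0,1}
depth 2: {4}  cumulative {0,1,4}
depth 3: {3}  cumulative {0,1,3,4}
R = {0,1,3,4}
trace reaching 4: tau·a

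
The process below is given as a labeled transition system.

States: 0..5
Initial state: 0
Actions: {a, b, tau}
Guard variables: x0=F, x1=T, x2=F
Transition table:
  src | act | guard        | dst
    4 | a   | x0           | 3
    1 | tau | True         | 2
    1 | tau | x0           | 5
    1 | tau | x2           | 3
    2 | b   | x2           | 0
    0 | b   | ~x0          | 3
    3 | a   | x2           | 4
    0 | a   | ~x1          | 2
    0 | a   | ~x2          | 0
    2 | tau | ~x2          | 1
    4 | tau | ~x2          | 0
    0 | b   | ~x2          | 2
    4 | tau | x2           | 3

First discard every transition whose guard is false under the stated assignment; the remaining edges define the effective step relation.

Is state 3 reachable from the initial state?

Answer: REACHABLE

Trace:
6 transition(s) survive guard evaluation.
depth 0: {0}
depth 1: {2,3}  total {0,2,3}
depth 2: {1}  total {0,1,2,3}
Reachable = {0,1,2,3}
trace reaching 3: b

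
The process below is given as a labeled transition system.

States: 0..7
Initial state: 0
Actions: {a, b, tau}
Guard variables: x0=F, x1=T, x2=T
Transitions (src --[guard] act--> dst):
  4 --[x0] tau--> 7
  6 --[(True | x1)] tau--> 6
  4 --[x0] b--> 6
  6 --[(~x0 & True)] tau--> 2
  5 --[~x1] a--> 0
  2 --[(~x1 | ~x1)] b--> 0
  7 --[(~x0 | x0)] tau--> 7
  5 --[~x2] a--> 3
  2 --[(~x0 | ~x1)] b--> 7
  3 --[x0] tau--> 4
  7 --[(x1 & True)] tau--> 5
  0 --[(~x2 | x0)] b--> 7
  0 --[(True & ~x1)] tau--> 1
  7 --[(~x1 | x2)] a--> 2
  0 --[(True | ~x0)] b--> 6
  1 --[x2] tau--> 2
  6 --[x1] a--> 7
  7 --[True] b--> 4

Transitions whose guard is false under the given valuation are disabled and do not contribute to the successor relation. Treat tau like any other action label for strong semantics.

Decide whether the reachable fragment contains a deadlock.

Reach set: {0,2,4,5,6,7}
  0: b→6  [1 out]
  2: b→7  [1 out]
  4: ∅  [no exit]
  5: ∅  [no exit]
  6: a→7  tau→2  tau→6  [3 out]
  7: a→2  b→4  tau→5  tau→7  [4 out]
trace reaching 4: b·a·b

Answer: DEADLOCK at state 4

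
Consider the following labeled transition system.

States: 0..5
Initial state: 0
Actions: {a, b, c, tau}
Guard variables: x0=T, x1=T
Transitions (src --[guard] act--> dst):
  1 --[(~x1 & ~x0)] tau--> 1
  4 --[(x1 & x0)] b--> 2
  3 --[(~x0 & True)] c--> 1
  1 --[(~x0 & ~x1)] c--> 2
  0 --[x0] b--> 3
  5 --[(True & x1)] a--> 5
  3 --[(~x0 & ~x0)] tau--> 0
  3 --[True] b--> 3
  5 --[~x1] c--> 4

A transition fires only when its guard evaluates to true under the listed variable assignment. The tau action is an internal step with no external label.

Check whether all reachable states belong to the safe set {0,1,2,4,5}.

Answer: INVARIANT VIOLATED at state 3

Working:
Safe = {0,1,2,4,5}
Reachable = {0,3}
  0: ok
  3: ✗ unsafe
reach 3 via b — violates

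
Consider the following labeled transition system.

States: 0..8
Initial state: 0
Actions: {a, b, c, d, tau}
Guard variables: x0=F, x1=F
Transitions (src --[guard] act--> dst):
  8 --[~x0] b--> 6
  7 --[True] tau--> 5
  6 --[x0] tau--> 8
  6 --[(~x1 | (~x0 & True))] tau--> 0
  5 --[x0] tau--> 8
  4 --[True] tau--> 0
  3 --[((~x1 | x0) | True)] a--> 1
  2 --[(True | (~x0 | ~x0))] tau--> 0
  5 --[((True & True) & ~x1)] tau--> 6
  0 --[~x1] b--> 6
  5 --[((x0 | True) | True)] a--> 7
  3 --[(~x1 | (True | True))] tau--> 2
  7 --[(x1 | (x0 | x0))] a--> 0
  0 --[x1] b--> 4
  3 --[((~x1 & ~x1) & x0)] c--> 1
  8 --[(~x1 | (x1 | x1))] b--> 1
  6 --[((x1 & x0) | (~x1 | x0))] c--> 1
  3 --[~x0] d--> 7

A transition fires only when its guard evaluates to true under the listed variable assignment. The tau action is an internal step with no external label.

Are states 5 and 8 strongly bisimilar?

Refine partition for ~:
  P[0] = {{0,1,2,3,4,5,6,7,8}}
  P[1] = {{0,8},{1},{2,4,7},{3},{5},{6}}
  P[2] = {{0},{1},{2,4},{3},{5},{6},{7},{8}}
8 equivalence class(es) (converged in 3)
class of 5: {5}; class of 8: {8}

Answer: NOT BISIMILAR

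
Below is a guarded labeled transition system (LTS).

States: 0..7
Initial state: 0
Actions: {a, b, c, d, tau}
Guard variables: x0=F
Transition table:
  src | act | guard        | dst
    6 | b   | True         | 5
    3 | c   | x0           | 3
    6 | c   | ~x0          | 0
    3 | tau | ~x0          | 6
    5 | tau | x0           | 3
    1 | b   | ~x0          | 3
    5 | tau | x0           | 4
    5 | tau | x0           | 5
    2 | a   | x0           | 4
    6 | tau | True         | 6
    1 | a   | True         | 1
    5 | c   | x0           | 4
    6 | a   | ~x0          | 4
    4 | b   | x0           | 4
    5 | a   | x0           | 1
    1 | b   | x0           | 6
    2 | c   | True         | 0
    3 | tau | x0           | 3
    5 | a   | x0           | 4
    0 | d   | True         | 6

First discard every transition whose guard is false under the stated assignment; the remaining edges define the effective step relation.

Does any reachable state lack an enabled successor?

Answer: DEADLOCK at state 4

Analysis:
Reach set: {0,4,5,6}
  0: d→6  [deg 1]
  4: ∅  [no exit]
  5: ∅  [no exit]
  6: a→4  b→5  c→0  tau→6  [deg 4]
witness 4: d·a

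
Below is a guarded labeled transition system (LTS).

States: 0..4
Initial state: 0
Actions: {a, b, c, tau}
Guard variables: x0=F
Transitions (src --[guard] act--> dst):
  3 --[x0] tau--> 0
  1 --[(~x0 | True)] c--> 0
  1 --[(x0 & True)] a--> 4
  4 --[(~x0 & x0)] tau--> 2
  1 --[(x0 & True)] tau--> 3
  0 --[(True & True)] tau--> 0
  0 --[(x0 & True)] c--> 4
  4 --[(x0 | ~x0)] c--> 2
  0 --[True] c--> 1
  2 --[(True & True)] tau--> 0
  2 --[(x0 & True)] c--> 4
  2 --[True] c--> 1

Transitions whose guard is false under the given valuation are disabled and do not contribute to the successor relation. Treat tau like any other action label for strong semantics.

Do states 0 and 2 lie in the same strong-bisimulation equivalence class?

Answer: BISIMILAR

Working:
Bisimulation quotient by refinement:
  round 0: {{0,1,2,3,4}}
  round 1: {{0,2},{1,4},{3}}
3 equivalence class(es) (converged in 2)
[0]={0,2}  [2]={0,2}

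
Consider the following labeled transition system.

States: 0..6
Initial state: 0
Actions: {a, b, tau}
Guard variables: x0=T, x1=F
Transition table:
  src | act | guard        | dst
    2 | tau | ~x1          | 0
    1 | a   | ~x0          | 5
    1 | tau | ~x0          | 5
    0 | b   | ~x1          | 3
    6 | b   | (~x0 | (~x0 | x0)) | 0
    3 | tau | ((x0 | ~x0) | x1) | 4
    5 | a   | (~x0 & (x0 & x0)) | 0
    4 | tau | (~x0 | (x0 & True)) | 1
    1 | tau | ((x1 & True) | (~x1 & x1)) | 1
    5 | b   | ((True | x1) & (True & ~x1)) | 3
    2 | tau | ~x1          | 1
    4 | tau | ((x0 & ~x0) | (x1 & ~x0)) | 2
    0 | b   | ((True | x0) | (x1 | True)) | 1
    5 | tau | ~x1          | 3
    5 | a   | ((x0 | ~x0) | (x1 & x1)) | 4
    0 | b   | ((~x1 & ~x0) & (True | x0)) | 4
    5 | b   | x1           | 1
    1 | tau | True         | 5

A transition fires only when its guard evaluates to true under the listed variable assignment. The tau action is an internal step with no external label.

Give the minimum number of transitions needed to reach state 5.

Breadth-first toward 5:
  Layer 0: {0}
  Layer 1: {1,3}
  Layer 2: {4,5}
depth(5)=2, e.g. b·tau

Answer: 2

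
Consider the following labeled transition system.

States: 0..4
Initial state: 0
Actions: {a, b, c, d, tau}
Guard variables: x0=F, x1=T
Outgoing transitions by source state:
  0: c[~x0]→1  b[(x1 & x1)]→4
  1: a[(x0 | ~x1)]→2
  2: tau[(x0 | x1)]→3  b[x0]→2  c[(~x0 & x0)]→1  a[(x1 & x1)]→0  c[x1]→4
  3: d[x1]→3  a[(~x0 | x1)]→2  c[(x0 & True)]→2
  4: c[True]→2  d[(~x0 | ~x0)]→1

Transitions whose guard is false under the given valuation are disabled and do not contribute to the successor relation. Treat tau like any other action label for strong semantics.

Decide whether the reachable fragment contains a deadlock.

R = {0,1,2,3,4}
  0: b→4  c→1  [2 exit(s)]
  1: ∅  [deadlock]
  2: a→0  c→4  tau→3  [3 exit(s)]
  3: a→2  d→3  [2 exit(s)]
  4: c→2  d→1  [2 exit(s)]
Path to 1: c

Answer: DEADLOCK at state 1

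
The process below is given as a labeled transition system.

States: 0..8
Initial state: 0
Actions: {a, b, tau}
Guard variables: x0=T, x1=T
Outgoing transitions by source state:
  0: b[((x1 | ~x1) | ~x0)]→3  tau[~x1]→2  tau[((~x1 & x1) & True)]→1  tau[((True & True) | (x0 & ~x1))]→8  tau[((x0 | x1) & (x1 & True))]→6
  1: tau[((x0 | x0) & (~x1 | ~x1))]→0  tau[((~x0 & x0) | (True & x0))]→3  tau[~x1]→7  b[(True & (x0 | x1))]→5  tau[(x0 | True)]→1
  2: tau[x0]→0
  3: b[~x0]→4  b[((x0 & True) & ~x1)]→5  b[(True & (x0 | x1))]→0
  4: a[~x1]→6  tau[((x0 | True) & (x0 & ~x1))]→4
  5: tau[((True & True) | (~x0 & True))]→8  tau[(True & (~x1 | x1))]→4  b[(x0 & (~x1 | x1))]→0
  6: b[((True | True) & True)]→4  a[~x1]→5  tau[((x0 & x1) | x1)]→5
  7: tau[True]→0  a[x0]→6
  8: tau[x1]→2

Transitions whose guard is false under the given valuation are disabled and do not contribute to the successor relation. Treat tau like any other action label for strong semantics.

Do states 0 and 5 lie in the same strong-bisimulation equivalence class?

Bisimulation quotient by refinement:
  π0 = {{0,1,2,3,4,5,6,7,8}}
  π1 = {{0,1,5,6},{2,8},{3},{4},{7}}
  π2 = {{0},{1},{2},{3},{4},{5},{6},{7},{8}}
Fixed point at round 3; 9 class(es).
class of 0: {0}; class of 5: {5}

Answer: NOT BISIMILAR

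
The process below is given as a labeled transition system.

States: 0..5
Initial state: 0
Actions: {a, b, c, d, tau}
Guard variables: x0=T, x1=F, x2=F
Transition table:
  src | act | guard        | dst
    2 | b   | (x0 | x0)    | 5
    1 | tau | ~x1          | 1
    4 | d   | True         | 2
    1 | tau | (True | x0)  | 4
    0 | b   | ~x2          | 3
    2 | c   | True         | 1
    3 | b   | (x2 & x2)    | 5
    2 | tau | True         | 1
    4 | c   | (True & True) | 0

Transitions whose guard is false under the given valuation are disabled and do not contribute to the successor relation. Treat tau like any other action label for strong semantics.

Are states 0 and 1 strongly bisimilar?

Compute ~ classes (split until stable):
  P[0] = {{0,1,2,3,4,5}}
  P[1] = {{0},{1},{2},{3,5},{4}}
stable after 2 split(s): 5 block(s)
0∈{0}, 1∈{1}

Answer: NOT BISIMILAR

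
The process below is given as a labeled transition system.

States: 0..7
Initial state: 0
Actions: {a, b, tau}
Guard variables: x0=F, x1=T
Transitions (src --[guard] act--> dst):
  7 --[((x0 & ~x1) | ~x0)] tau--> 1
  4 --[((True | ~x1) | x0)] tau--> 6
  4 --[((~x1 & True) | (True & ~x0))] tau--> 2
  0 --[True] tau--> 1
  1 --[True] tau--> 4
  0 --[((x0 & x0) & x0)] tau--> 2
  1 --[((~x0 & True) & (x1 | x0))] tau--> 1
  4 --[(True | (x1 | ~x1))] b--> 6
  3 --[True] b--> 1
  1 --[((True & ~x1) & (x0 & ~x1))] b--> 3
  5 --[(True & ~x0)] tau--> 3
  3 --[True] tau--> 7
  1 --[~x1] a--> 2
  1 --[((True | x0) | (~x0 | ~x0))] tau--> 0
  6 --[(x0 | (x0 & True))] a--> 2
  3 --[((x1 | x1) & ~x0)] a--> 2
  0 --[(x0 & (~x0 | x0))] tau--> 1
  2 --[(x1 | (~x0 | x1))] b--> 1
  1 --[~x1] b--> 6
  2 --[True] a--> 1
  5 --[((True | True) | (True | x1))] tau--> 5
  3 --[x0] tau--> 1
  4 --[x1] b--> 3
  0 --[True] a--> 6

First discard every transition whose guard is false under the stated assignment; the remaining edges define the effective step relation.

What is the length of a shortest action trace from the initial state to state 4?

Answer: 2

Trace:
Breadth-first toward 4:
  Layer 0: {0}
  Layer 1: {1,6}
  Layer 2: {4}
depth(4)=2, e.g. tau·tau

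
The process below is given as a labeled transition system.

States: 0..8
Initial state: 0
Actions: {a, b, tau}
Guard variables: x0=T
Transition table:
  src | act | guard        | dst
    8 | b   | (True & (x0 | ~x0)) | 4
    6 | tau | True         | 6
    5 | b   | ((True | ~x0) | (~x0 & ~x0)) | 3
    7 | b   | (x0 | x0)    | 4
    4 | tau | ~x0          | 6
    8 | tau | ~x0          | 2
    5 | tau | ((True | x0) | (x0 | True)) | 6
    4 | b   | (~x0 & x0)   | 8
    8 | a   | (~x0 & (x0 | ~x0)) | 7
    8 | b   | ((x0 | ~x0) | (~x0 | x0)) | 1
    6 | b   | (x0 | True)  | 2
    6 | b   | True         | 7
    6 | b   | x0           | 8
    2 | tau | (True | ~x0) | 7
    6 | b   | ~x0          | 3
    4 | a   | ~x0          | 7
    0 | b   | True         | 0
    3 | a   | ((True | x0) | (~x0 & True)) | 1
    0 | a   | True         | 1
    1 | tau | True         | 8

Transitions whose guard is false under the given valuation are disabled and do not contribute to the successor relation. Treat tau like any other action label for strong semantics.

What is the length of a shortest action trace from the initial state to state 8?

Answer: 2

Working:
BFS to 8:
  Layer 0: {0}
  Layer 1: {1}
  Layer 2: {8}
first hit 8 at d=2 via a·tau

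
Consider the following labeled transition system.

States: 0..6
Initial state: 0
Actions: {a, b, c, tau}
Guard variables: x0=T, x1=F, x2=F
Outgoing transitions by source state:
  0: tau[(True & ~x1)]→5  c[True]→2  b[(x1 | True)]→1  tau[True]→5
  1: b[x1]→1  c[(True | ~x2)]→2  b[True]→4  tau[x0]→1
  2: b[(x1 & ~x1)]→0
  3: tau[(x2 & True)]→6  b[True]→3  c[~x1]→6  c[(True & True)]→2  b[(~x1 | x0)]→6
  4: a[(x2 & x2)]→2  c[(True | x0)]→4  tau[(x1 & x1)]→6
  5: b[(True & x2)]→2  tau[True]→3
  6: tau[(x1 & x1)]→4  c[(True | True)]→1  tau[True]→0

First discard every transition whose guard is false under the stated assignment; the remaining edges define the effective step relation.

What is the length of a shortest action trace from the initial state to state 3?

Answer: 2

Working:
Layered search for 3:
  depth 0: {0}
  depth 1: {1,2,5}
  depth 2: {3,4}
3 enters at depth 2; path tau·tau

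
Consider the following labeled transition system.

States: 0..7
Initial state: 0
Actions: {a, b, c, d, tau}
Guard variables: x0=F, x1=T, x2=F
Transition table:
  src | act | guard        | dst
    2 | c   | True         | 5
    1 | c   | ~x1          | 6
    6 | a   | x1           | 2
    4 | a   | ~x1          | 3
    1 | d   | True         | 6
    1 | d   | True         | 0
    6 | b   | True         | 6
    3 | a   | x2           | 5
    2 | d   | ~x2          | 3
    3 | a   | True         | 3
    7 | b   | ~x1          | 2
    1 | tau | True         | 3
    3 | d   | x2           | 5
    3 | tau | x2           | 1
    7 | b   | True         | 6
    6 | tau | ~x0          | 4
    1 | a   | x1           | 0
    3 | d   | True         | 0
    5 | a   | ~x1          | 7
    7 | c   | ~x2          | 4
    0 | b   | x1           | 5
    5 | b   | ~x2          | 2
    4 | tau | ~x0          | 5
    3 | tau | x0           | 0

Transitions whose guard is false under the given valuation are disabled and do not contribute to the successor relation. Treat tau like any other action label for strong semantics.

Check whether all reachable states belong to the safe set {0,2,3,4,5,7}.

Answer: INVARIANT HOLDS

Analysis:
Safe = {0,2,3,4,5,7}
Reach set: {0,2,3,5}
  0: ✓
  2: ✓
  3: ✓
  5: ✓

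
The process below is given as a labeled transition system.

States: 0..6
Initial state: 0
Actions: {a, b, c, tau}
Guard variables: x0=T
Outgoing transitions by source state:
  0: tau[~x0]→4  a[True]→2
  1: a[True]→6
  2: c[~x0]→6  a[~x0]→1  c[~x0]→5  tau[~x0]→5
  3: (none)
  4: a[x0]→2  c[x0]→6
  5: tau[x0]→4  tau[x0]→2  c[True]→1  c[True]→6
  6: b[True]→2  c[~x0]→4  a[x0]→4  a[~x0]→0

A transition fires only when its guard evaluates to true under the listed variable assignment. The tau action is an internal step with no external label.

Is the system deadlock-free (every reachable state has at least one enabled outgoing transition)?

Reachable = {0,2}
  0: a→2  [1 out]
  2: ∅  [deadlock]
Path to 2: a

Answer: DEADLOCK at state 2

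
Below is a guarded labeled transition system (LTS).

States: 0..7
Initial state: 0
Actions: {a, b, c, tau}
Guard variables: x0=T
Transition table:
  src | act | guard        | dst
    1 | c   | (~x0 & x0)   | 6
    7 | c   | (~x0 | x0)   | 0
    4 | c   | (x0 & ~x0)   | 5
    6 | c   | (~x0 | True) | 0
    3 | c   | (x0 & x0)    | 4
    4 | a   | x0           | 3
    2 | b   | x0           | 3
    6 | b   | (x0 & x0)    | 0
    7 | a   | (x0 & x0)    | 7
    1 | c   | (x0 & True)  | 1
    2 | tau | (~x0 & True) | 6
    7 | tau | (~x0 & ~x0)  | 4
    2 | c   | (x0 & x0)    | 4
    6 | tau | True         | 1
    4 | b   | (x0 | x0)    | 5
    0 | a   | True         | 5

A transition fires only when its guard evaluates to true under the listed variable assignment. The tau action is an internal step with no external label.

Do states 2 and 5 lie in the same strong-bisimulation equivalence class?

Answer: NOT BISIMILAR

Analysis:
Compute ~ classes (split until stable):
  π0 = {{0,1,2,3,4,5,6,7}}
  π1 = {{0},{1,3},{2},{4},{5},{6},{7}}
  π2 = {{0},{1},{2},{3},{4},{5},{6},{7}}
8 equivalence class(es) (converged in 3)
2∈{2}, 5∈{5}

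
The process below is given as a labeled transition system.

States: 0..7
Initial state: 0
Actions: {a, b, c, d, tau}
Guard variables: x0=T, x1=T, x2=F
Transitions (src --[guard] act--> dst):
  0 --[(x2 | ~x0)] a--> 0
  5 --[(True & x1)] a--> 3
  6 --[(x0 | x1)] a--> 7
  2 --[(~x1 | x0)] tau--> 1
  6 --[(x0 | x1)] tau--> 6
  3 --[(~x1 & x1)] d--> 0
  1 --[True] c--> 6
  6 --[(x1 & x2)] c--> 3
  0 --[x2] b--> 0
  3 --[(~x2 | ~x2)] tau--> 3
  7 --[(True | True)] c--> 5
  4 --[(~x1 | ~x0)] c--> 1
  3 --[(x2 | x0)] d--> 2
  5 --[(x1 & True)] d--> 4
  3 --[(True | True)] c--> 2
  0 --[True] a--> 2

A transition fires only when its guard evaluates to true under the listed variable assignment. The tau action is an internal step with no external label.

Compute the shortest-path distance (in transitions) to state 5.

Breadth-first toward 5:
  Layer 0: {0}
  Layer 1: {2}
  Layer 2: {1}
  Layer 3: {6}
  Layer 4: {7}
  Layer 5: {5}
depth(5)=5, e.g. a·tau·c·a·c

Answer: 5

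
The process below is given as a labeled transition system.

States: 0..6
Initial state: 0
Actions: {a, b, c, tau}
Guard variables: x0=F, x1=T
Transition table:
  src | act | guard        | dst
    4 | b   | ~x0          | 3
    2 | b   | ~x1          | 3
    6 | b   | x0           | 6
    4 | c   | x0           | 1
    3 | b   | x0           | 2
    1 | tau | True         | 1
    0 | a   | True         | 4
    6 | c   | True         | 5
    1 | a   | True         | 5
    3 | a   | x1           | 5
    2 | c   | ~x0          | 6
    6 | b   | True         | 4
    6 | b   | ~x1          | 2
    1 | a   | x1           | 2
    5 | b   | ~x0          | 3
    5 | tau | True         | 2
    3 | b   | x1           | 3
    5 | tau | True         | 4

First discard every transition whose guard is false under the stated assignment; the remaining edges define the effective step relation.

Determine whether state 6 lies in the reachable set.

After dropping false guards: 13 live edges.
L0 = {0}
L1 = {4}  cumulative {0,4}
L2 = {3}  cumulative {0,3,4}
L3 = {5}  cumulative {0,3,4,5}
L4 = {2}  cumulative {0,2,3,4,5}
L5 = {6}  cumulative {0,2,3,4,5,6}
Reach set: {0,2,3,4,5,6}
witness 6: a·b·a·tau·c

Answer: REACHABLE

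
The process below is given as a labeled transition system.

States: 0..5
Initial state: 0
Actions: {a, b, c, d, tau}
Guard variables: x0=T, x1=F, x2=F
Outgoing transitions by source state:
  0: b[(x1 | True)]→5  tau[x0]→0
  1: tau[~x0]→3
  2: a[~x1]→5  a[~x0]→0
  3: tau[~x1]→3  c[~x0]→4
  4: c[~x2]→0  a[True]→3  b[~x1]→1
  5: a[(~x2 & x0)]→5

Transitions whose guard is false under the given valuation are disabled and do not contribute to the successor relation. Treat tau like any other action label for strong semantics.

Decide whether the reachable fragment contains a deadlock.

Answer: DEADLOCK-FREE

Analysis:
R = {0,5}
  0: b→5  tau→0  [2 out]
  5: a→5  [1 out]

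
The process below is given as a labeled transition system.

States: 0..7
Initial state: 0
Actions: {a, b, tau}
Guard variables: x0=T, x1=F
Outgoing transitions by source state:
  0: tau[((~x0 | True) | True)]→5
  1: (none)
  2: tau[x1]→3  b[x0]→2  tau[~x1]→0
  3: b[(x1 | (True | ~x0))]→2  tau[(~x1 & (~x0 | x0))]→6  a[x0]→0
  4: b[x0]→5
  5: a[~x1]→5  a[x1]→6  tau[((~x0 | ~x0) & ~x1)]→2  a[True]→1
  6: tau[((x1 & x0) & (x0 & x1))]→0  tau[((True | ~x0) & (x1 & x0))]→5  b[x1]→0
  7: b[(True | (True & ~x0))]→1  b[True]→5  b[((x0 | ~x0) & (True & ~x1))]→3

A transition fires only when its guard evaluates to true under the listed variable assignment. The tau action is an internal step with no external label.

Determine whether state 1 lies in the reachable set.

Guard filter leaves 12 enabled edge(s).
L0 = {0}
L1 = {5}  total {0,5}
L2 = {1}  total {0,1,5}
Reachable = {0,1,5}
witness 1: tau·a

Answer: REACHABLE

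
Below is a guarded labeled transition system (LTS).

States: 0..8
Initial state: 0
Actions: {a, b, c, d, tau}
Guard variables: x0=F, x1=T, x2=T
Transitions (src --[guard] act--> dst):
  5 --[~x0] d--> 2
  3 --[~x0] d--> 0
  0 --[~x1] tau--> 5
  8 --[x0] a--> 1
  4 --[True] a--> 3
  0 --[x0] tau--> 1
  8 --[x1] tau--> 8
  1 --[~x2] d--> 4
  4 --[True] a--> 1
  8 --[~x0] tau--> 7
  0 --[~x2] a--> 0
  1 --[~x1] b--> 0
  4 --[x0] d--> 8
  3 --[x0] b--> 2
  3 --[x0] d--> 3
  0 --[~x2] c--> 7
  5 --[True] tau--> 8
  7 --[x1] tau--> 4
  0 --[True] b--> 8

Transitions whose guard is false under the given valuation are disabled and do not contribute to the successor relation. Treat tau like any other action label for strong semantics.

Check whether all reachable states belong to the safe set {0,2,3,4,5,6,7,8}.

Answer: INVARIANT VIOLATED at state 1

Working:
Safe = {0,2,3,4,5,6,7,8}
R = {0,1,3,4,7,8}
  0: ok
  1: ✗ unsafe
  3: ok
  4: ok
  7: ok
  8: ok
reach 1 via b·tau·tau·a — violates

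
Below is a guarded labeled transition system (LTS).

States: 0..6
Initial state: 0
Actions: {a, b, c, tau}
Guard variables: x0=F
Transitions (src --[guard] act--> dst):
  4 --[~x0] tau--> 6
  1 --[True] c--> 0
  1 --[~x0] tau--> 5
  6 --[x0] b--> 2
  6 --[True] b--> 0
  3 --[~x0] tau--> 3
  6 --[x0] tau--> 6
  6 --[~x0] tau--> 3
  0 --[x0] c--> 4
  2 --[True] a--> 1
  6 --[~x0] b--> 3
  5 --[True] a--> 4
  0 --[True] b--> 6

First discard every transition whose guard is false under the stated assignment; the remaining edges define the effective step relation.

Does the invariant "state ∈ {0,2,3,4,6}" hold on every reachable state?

Allowed set {0,2,3,4,6}
Reachable = {0,3,6}
  0: ok
  3: ok
  6: ok

Answer: INVARIANT HOLDS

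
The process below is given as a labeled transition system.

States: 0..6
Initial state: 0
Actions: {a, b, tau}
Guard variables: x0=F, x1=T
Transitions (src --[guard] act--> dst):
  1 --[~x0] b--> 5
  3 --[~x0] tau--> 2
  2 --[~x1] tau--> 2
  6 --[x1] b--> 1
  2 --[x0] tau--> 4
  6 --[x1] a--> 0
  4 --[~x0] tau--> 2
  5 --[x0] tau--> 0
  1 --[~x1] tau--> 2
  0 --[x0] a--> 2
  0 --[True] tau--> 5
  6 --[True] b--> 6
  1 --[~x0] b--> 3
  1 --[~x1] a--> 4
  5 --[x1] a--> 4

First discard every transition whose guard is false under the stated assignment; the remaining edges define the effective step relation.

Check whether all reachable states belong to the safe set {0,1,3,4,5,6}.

Answer: INVARIANT VIOLATED at state 2

Trace:
Safe = {0,1,3,4,5,6}
Reachable = {0,2,4,5}
  0: ok
  2: outside
  4: ok
  5: ok
witness against invariant: tau·a·tau → 2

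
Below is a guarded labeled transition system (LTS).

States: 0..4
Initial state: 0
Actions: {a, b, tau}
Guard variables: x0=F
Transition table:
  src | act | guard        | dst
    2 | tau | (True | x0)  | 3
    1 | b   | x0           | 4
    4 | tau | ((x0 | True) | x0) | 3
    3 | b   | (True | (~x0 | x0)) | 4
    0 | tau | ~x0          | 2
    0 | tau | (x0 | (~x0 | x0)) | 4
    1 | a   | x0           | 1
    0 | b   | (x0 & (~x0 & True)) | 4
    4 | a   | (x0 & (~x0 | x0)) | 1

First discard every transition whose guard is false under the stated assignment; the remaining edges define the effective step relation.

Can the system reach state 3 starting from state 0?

Answer: REACHABLE

Analysis:
Guard filter leaves 5 enabled edge(s).
depth 0: {0}
depth 1: {2,4}  total {0,2,4}
depth 2: {3}  total {0,2,3,4}
Reachable = {0,2,3,4}
Path to 3: tau·tau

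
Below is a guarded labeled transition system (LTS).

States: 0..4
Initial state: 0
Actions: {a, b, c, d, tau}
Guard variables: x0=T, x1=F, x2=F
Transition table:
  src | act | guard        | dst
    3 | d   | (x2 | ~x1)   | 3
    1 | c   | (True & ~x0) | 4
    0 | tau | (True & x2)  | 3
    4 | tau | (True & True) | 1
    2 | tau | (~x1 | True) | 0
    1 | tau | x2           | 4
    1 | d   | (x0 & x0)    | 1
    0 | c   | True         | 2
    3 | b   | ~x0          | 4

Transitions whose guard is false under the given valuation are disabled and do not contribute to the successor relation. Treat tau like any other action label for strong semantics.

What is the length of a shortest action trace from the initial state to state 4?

Layered search for 4:
  depth 0: {0}
  depth 1: {2}
4 never appears.

Answer: UNREACHABLE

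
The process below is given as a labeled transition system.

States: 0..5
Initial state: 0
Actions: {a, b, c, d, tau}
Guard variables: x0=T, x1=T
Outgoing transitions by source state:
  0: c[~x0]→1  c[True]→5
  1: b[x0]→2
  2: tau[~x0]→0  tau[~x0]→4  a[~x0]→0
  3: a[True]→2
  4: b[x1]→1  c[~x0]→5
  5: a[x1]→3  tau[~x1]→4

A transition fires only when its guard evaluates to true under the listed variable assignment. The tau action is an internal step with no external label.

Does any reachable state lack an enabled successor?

R = {0,2,3,5}
  0: c→5  [deg 1]
  2: ∅  [STUCK]
  3: a→2  [deg 1]
  5: a→3  [deg 1]
trace reaching 2: c·a·a

Answer: DEADLOCK at state 2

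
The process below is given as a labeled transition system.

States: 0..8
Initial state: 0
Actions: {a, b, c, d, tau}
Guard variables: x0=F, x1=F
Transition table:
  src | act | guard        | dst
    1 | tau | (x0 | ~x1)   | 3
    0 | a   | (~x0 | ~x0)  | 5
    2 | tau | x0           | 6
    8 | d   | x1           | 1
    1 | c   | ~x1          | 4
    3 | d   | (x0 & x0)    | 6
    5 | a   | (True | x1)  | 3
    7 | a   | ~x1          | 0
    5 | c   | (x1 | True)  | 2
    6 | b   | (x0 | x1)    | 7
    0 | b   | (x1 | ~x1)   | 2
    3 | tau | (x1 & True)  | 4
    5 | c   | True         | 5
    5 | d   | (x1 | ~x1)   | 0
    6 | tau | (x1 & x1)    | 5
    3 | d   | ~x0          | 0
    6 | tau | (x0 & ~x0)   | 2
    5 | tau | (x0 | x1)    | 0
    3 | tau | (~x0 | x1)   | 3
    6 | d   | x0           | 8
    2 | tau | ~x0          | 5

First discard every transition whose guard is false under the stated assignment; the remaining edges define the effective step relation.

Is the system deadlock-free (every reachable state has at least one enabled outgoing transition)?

Reach set: {0,2,3,5}
  0: a→5  b→2  [deg 2]
  2: tau→5  [deg 1]
  3: d→0  tau→3  [deg 2]
  5: a→3  c→2  c→5  d→0  [deg 4]

Answer: DEADLOCK-FREE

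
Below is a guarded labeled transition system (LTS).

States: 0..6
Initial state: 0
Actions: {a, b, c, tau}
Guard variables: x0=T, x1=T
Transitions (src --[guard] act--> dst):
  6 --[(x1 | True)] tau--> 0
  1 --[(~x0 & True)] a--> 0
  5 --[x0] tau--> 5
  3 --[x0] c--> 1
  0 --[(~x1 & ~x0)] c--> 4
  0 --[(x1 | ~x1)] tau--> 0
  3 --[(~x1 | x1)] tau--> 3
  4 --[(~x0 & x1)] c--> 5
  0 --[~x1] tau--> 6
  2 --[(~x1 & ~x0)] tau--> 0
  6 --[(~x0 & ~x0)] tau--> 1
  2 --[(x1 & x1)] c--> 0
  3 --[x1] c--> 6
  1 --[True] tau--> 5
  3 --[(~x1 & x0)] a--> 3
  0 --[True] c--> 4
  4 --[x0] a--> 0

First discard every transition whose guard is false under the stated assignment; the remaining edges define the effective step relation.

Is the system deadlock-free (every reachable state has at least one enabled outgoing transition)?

Answer: DEADLOCK-FREE

Working:
Reach set: {0,4}
  0: c→4  tau→0  [2 out]
  4: a→0  [1 out]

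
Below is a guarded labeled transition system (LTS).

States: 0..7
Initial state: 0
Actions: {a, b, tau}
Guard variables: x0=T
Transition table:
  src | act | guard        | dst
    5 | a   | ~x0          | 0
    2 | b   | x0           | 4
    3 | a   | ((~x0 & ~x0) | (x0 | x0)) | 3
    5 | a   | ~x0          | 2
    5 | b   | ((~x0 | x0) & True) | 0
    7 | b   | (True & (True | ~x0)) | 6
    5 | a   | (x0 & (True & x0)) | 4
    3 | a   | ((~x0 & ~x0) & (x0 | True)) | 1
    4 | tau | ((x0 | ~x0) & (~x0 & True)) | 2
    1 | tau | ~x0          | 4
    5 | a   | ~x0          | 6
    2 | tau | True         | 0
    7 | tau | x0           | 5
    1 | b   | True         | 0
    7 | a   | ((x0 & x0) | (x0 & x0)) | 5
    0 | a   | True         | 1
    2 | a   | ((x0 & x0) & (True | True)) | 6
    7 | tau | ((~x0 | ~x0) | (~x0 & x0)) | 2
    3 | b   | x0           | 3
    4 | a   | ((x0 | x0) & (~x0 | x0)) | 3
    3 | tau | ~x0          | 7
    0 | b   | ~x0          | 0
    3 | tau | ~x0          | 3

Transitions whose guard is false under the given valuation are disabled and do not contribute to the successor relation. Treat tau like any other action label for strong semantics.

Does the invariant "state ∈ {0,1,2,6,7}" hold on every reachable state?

Inv-set: {0,1,2,6,7}
R = {0,1}
  0: safe
  1: safe

Answer: INVARIANT HOLDS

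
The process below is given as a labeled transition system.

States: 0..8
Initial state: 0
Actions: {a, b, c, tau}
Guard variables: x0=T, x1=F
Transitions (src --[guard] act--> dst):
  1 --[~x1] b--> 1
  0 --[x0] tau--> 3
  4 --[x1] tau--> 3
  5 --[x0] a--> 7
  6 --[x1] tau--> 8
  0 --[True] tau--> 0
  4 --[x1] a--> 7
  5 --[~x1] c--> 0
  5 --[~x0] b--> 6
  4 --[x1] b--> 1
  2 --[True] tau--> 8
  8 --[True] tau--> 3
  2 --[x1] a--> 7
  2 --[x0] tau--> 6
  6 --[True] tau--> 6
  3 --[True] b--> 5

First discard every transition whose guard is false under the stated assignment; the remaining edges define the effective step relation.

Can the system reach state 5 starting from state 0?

Answer: REACHABLE

Working:
10 transition(s) survive guard evaluation.
Layer 0: {0}
Layer 1: {3}  cumulative {0,3}
Layer 2: {5}  cumulative {0,3,5}
Layer 3: {7}  cumulative {0,3,5,7}
Reachable = {0,3,5,7}
trace reaching 5: tau·b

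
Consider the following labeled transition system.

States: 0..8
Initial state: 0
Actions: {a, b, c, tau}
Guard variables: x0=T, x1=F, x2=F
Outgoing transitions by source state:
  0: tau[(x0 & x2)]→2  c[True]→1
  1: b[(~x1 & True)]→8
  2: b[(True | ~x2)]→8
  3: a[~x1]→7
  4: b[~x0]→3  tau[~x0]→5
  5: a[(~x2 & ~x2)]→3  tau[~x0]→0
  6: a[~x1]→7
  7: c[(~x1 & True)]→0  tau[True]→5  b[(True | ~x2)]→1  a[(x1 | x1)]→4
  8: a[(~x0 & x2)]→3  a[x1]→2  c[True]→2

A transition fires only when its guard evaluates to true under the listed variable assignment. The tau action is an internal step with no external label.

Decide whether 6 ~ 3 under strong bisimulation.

Compute ~ classes (split until stable):
  π0 = {{0,1,2,3,4,5,6,7,8}}
  π1 = {{0,8},{1,2},{3,5,6},{4},{7}}
  π2 = {{0,8},{1,2},{3,6},{4},{5},{7}}
Fixed point at round 3; 6 class(es).
class of 6: {3,6}; class of 3: {3,6}

Answer: BISIMILAR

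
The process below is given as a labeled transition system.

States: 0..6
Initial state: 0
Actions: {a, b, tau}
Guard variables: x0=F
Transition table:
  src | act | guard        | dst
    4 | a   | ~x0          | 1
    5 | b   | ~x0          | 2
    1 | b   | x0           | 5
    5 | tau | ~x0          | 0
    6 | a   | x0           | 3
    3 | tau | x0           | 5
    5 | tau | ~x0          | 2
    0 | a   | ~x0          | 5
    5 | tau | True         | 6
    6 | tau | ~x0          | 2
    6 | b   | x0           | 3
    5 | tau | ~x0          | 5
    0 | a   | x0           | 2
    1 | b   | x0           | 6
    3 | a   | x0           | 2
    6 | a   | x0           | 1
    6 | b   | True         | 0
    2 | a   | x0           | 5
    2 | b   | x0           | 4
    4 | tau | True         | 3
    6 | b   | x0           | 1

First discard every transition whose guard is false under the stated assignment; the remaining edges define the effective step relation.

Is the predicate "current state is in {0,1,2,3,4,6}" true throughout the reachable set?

Safe = {0,1,2,3,4,6}
Reachable = {0,2,5,6}
  0: safe
  2: safe
  5: ✗ unsafe
  6: safe
witness against invariant: a → 5

Answer: INVARIANT VIOLATED at state 5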